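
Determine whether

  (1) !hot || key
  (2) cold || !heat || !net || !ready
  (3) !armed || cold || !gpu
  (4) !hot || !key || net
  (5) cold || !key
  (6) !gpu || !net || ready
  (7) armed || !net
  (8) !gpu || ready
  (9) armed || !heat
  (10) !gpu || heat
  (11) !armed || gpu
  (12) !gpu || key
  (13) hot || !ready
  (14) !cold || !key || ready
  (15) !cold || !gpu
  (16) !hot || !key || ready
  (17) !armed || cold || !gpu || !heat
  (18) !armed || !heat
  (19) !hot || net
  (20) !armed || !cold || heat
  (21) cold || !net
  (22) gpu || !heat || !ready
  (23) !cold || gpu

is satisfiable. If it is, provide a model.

ready: False, key: False, net: False, armed: False, cold: False, gpu: False, heat: False, hot: False

Set ready = False.
  then (!gpu || ready) forces gpu = False.
  then (!armed || gpu) forces armed = False.
  then (!cold || gpu) forces cold = False.
  then (cold || !key) forces key = False.
  then (armed || !net) forces net = False.
  then (armed || !heat) forces heat = False.
  then (!hot || net) forces hot = False.
All clauses satisfied.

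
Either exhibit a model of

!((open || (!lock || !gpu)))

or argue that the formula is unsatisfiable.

lock = True, open = False, gpu = True

  !((open || (!lock || !gpu))) = True
    open || (!lock || !gpu) = False
      !lock || !gpu = False
        !lock = False
        !gpu = False
The formula evaluates to True.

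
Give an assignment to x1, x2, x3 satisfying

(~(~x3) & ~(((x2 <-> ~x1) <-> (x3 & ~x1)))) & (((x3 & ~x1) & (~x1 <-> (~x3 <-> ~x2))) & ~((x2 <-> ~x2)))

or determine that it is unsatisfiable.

Unsatisfiable

Case x1 = True: the conjunct ~x1 is False.
Case x1 = False: the formula simplifies to (~(~x3) & ~((x2 <-> x3))) & ((x3 & (~x3 <-> ~x2)) & ~((x2 <-> ~x2))).
  x3 = True: simplifies to ~x2 & (x2 & ~((x2 <-> ~x2))).
    x2 = True: the conjunct ~x2 is False.
    x2 = False: the conjunct x2 is False.
  x3 = False: the conjunct ~(~x3) becomes ~(~False) = False.
Both cases fail — unsatisfiable.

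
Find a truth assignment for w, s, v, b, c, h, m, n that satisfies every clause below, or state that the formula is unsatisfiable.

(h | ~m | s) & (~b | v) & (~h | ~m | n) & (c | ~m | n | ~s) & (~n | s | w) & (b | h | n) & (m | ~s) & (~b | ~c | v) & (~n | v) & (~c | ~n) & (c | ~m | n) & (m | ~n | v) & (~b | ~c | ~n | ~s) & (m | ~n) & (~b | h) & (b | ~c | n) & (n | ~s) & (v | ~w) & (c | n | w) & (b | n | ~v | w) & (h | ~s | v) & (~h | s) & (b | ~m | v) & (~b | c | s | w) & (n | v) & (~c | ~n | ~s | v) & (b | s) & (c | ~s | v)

Set w = False.
Set s = True.
  then (m | ~s) forces m = True.
  then (n | ~s) forces n = True.
  then (~n | v) forces v = True.
  then (~c | ~n) forces c = False.
Set b = True.
  then (~b | h) forces h = True.
All clauses satisfied.

w = False, s = True, v = True, b = True, c = False, h = True, m = True, n = True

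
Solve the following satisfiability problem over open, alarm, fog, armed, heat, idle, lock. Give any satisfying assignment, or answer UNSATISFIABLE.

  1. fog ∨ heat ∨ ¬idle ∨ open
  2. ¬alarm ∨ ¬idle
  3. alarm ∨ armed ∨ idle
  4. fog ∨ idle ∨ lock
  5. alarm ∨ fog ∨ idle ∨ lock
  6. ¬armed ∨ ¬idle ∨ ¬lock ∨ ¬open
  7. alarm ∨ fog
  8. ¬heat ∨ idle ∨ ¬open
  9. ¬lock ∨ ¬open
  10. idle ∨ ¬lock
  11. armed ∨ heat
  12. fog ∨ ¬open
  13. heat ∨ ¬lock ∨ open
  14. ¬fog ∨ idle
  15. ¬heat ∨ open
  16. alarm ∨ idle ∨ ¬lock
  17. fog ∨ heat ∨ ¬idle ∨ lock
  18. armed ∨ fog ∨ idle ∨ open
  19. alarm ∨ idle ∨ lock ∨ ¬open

Set open = True.
  then (¬lock ∨ ¬open) forces lock = False.
  then (fog ∨ ¬open) forces fog = True.
  then (¬fog ∨ idle) forces idle = True.
  then (¬alarm ∨ ¬idle) forces alarm = False.
Set armed = True.
Set heat = False.
All clauses satisfied.

open=T, alarm=F, fog=T, armed=T, heat=F, idle=T, lock=F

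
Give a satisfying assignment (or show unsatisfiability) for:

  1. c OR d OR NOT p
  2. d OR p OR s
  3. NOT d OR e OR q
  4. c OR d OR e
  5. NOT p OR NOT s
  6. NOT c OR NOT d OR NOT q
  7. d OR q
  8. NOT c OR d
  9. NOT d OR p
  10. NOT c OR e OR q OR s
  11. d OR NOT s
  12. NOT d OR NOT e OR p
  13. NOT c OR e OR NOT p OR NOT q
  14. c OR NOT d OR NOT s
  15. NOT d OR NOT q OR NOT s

q = True, d = True, e = True, p = True, s = False, c = False

Set q = True.
Try d = False:
  (NOT c OR d) forces c = False.
  (c OR d OR NOT p) forces p = False.
  (d OR p OR s) forces s = True.
  clause (d OR NOT s) is falsified — backtrack.
So d = True.
  then (NOT c OR NOT d OR NOT q) forces c = False.
  then (NOT d OR p) forces p = True.
  then (c OR NOT d OR NOT s) forces s = False.
Set e = True.
All clauses satisfied.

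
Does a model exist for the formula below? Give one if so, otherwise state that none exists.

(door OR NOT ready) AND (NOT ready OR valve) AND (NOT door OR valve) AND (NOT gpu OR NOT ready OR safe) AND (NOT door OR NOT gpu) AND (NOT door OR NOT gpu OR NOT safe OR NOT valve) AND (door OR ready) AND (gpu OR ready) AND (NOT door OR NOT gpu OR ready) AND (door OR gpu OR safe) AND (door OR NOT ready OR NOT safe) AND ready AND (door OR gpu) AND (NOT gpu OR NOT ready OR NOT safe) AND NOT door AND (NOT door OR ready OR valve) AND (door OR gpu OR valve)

Unsatisfiable — no assignment works.

Case ready = True:
  (door OR NOT ready) forces door = True.
  Clause (NOT door) is falsified — contradiction.
Case ready = False:
  Clause (ready) is falsified — contradiction.
Both cases fail, so the formula is unsatisfiable.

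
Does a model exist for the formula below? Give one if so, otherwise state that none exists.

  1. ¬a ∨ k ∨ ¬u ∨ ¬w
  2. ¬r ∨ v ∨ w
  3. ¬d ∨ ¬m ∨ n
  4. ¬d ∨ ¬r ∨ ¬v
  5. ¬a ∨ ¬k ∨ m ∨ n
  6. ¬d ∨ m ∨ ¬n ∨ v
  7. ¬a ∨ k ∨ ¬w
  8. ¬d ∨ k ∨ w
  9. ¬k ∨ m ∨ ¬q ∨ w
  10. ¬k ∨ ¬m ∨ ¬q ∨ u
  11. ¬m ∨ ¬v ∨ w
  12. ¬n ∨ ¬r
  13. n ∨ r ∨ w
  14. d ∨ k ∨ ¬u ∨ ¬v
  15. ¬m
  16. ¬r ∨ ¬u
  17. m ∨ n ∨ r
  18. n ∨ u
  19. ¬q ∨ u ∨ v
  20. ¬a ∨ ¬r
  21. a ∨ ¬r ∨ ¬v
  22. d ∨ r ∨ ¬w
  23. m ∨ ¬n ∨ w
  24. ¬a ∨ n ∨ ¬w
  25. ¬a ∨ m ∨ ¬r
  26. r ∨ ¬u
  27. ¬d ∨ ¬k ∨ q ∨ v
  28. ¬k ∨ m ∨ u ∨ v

u: False; w: True; n: True; q: True; d: True; k: True; a: True; v: True; r: False; m: False

Unit clause (¬m) forces m = False.
Try u = True:
  (¬r ∨ ¬u) forces r = False.
  clause (r ∨ ¬u) is falsified — backtrack.
So u = False.
  then (n ∨ u) forces n = True.
  then (m ∨ ¬n ∨ w) forces w = True.
  then (¬n ∨ ¬r) forces r = False.
  then (d ∨ r ∨ ¬w) forces d = True.
  then (¬d ∨ m ∨ ¬n ∨ v) forces v = True.
Set q = True.
Set k = True.
Set a = True.
All clauses satisfied.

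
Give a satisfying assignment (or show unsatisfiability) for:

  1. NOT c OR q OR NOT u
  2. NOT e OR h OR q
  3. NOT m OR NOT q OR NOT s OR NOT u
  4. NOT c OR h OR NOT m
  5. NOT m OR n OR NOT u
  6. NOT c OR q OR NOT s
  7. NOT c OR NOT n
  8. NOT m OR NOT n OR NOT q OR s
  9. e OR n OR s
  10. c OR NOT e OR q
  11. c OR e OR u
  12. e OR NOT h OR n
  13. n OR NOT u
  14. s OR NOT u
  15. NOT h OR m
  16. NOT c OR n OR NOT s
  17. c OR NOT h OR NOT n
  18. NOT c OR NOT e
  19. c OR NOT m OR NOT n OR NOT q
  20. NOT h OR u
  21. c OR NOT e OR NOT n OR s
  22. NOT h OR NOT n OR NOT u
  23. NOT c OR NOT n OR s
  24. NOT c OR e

s=F; q=T; c=F; m=F; e=T; h=F; n=F; u=F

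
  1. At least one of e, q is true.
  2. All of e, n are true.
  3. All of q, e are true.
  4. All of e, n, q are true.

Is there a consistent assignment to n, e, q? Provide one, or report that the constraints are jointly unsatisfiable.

n = True, e = True, q = True

  (1) {e, q}: 2 true — at least one ✓
  (2) {e, n}: all 2 true ✓
  (3) {q, e}: all 2 true ✓
  (4) {e, n, q}: all 3 true ✓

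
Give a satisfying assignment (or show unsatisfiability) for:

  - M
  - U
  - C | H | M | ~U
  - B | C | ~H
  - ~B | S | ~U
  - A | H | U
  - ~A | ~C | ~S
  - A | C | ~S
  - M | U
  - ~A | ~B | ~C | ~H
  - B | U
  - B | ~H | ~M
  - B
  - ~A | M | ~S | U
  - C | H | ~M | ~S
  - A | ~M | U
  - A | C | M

B = True, H = True, U = True, C = True, A = False, M = True, S = True

Unit clause (M) forces M = True.
Unit clause (U) forces U = True.
Unit clause (B) forces B = True.
In (~B | S | ~U) only S is left, so S = True.
Set H = True.
Set C = True.
  then (~A | ~C | ~S) forces A = False.
All clauses satisfied.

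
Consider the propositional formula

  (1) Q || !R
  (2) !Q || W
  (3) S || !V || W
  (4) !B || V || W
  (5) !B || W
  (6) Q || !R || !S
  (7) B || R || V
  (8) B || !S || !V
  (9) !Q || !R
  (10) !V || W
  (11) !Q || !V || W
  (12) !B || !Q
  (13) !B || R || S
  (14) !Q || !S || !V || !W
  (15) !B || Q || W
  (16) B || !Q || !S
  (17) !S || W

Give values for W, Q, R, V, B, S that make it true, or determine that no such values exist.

Try W = False:
  (!Q || W) forces Q = False.
  (Q || !R) forces R = False.
  (!B || W) forces B = False.
  (B || R || V) forces V = True.
  clause (!V || W) is falsified — backtrack.
So W = True.
Set Q = True.
  then (!Q || !R) forces R = False.
  then (!B || !Q) forces B = False.
  then (B || !Q || !S) forces S = False.
  then (B || R || V) forces V = True.
All clauses satisfied.

W: True, Q: True, R: False, V: True, B: False, S: False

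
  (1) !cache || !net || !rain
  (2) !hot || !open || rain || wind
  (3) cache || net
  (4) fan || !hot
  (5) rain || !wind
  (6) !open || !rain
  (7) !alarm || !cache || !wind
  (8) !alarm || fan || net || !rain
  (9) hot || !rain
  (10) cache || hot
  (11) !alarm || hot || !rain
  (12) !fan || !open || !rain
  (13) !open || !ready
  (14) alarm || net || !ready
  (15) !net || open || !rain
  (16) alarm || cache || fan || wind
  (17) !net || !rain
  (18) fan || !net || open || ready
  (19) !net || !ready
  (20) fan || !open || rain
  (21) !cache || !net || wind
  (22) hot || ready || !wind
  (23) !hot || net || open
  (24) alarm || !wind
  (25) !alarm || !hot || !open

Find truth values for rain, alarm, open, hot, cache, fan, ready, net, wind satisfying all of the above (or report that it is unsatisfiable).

rain: False, alarm: False, open: False, hot: False, cache: True, fan: False, ready: False, net: False, wind: False

Set rain = False.
  then (rain || !wind) forces wind = False.
Set alarm = False.
Set open = False.
Set hot = False.
  then (cache || hot) forces cache = True.
  then (!cache || !net || wind) forces net = False.
  then (alarm || net || !ready) forces ready = False.
Set fan = False.
All clauses satisfied.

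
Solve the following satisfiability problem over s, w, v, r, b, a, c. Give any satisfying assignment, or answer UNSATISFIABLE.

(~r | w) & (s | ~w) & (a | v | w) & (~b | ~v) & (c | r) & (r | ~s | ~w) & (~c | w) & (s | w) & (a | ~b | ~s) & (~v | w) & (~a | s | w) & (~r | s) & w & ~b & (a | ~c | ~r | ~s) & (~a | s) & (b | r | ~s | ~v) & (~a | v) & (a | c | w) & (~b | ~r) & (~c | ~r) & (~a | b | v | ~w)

s: True; w: True; v: False; r: True; b: False; a: False; c: False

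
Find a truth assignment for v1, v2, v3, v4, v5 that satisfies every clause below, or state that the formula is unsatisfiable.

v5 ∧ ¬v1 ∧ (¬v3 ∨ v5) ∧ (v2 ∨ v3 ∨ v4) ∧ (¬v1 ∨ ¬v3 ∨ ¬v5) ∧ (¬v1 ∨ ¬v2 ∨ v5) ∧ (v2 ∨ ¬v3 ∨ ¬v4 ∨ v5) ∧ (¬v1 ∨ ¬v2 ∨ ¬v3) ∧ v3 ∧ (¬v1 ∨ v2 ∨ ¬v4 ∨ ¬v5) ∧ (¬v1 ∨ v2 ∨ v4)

v1=F, v2=T, v3=T, v4=F, v5=T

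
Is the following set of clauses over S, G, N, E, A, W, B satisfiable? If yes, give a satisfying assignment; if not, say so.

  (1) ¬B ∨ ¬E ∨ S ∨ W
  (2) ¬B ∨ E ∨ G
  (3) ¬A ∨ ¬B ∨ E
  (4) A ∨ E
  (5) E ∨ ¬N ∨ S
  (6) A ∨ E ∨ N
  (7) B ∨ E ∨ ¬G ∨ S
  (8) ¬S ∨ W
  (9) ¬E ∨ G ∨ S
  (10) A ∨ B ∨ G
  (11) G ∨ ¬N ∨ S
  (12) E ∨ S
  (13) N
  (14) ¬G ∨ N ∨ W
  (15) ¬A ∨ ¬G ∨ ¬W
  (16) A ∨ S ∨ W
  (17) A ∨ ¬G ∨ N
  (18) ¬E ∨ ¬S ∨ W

Unit clause (N) forces N = True.
Set S = True.
  then (¬S ∨ W) forces W = True.
Set G = True.
  then (¬A ∨ ¬G ∨ ¬W) forces A = False.
  then (A ∨ E) forces E = True.
Set B = True.
All clauses satisfied.

S = True; G = True; N = True; E = True; A = False; W = True; B = True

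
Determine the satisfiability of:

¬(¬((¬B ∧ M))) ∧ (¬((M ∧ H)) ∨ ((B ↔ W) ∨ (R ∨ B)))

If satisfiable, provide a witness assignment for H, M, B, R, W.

H = True, M = True, B = False, R = True, W = False

  ¬(¬((¬B ∧ M))) = True
    ¬((¬B ∧ M)) = False
      ¬B ∧ M = True
        ¬B = True
  ¬((M ∧ H)) ∨ ((B ↔ W) ∨ (R ∨ B)) = True
    ¬((M ∧ H)) = False
      M ∧ H = True
    (B ↔ W) ∨ (R ∨ B) = True
      B ↔ W = True
      R ∨ B = True
Both conjuncts True, so the formula holds.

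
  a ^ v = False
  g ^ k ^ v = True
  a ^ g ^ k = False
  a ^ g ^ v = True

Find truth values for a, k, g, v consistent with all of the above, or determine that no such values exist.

No satisfying assignment exists.

Adding constraints 1, 2, 3 mod 2: every variable appears an even number of times on the left, so the left side is 0.
But the right sides sum to 1 (mod 2). 0 ≠ 1 — the system is inconsistent.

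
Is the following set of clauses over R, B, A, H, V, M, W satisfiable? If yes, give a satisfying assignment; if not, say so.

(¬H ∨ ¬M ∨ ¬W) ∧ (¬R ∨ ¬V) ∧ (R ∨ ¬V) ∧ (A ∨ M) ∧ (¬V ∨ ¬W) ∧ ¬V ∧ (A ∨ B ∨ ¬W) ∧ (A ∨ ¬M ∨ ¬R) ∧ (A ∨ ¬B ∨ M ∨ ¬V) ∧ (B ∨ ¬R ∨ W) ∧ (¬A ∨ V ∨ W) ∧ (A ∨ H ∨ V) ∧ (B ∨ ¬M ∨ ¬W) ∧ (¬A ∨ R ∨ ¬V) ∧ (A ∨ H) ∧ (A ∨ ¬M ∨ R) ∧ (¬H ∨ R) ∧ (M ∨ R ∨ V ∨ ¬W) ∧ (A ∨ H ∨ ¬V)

R = True, B = False, A = True, H = True, V = False, M = False, W = True

Unit clause (¬V) forces V = False.
Set R = True.
Set B = False.
  then (B ∨ ¬R ∨ W) forces W = True.
  then (B ∨ ¬M ∨ ¬W) forces M = False.
  then (A ∨ M) forces A = True.
Set H = True.
All clauses satisfied.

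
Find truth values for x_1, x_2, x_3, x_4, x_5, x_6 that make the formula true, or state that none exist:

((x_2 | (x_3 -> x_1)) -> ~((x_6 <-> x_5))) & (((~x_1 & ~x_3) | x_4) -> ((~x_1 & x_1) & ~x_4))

x_1: False, x_2: False, x_3: True, x_4: False, x_5: False, x_6: True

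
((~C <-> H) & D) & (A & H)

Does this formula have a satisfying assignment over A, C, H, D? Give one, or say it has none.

A = True, C = False, H = True, D = True

  (~C <-> H) & D = True
    ~C <-> H = True
      ~C = True
  A & H = True
Both conjuncts True, so the formula holds.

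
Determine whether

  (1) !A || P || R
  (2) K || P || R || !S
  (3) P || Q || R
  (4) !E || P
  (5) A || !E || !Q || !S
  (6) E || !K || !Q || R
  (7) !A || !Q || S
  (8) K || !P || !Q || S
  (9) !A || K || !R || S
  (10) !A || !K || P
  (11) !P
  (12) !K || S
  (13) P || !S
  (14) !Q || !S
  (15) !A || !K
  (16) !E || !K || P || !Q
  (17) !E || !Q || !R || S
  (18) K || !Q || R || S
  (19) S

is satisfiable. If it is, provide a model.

No satisfying assignment exists.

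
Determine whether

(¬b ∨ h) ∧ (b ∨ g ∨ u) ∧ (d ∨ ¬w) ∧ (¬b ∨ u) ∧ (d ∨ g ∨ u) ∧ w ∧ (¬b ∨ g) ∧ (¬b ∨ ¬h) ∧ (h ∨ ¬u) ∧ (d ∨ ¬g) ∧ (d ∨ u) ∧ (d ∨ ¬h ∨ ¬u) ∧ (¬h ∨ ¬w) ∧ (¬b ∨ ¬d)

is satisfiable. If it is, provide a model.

u: False, h: False, d: True, g: True, b: False, w: True

Unit clause (w) forces w = True.
In (¬h ∨ ¬w) only ¬h is left, so h = False.
In (¬b ∨ h) only ¬b is left, so b = False.
In (d ∨ ¬w) only d is left, so d = True.
In (h ∨ ¬u) only ¬u is left, so u = False.
In (b ∨ g ∨ u) only g is left, so g = True.
All clauses satisfied.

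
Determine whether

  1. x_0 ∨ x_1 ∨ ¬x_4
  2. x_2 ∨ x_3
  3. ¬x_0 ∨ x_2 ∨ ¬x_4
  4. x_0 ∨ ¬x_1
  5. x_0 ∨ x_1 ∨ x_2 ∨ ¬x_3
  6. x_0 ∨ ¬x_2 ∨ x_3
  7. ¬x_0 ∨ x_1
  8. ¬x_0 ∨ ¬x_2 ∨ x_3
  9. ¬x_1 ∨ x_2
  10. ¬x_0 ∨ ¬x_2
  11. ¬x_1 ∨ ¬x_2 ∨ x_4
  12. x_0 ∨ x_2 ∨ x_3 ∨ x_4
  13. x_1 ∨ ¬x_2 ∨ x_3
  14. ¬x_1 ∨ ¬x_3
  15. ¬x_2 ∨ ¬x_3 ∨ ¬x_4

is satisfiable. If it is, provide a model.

Set x_0 = False.
  then (x_0 ∨ ¬x_1) forces x_1 = False.
  then (x_0 ∨ x_1 ∨ ¬x_4) forces x_4 = False.
Try x_2 = False:
  (x_2 ∨ x_3) forces x_3 = True.
  clause (x_0 ∨ x_1 ∨ x_2 ∨ ¬x_3) is falsified — backtrack.
So x_2 = True.
  then (x_0 ∨ ¬x_2 ∨ x_3) forces x_3 = True.
All clauses satisfied.

x_0 = False; x_1 = False; x_2 = True; x_3 = True; x_4 = False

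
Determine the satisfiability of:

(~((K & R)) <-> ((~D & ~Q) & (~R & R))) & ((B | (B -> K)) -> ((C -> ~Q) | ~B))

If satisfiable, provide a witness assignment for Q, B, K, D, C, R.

Q=T, B=T, K=T, D=F, C=F, R=T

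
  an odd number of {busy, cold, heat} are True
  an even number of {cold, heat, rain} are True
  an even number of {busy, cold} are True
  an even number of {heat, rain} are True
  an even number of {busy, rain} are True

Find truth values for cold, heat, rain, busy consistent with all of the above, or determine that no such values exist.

Adding constraints 1, 2, 5 mod 2: every variable appears an even number of times on the left, so the left side is 0.
But the right sides sum to 1 (mod 2). 0 ≠ 1 — the system is inconsistent.

Unsatisfiable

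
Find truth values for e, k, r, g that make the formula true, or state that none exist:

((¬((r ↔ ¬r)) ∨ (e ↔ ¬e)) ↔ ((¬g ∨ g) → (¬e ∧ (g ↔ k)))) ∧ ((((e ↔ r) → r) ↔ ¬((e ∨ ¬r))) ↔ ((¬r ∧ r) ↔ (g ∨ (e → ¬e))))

Case r = True: the formula simplifies to ((¬g ∨ g) → (¬e ∧ (g ↔ k))) ∧ (¬e ↔ ¬((g ∨ (e → ¬e)))).
  e = True: simplifies to ¬((¬g ∨ g)) ∧ g.
    g = True: the conjunct ¬((¬g ∨ g)) becomes ¬((False ∨ True)) = False.
    g = False: the conjunct ¬((¬g ∨ g)) becomes ¬((True ∨ False)) = False.
  e = False: the conjunct ¬e ↔ ¬((g ∨ (e → ¬e))) becomes ¬False ↔ ¬True = False.
Case r = False: the formula simplifies to ((¬g ∨ g) → (¬e ∧ (g ↔ k))) ∧ (¬e ↔ ¬((g ∨ (e → ¬e)))).
  e = True: simplifies to ¬((¬g ∨ g)) ∧ g.
    g = True: the conjunct ¬((¬g ∨ g)) becomes ¬((False ∨ True)) = False.
    g = False: the conjunct ¬((¬g ∨ g)) becomes ¬((True ∨ False)) = False.
  e = False: the conjunct ¬e ↔ ¬((g ∨ (e → ¬e))) becomes ¬False ↔ ¬True = False.
Both cases fail — unsatisfiable.

Unsatisfiable — no assignment works.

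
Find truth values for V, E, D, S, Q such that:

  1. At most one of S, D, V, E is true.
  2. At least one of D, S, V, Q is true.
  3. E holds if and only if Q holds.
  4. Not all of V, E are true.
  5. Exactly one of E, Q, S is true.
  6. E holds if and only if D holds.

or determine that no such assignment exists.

V = False, E = False, D = False, S = True, Q = False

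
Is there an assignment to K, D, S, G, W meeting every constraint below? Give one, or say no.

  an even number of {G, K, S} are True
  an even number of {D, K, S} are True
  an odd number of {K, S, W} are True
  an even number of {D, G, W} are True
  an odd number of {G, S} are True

K: True, D: True, S: False, G: True, W: False

{G, K, S}: 2 true → even ✓
{D, K, S}: 2 true → even ✓
{K, S, W}: 1 true → odd ✓
{D, G, W}: 2 true → even ✓
{G, S}: 1 true → odd ✓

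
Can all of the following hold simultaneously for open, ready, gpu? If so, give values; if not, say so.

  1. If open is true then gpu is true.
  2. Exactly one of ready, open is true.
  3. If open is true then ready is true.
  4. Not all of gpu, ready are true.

open: False; ready: True; gpu: False

  (1) open=F ⇒ gpu: vacuous ✓
  (2) {ready, open}: 1 true — exactly one ✓
  (3) open=F ⇒ ready: vacuous ✓
  (4) {gpu, ready}: 1/2 true — not all ✓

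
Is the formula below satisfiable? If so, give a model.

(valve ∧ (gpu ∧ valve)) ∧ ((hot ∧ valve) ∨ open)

hot=T, valve=T, open=T, gpu=T

  valve ∧ (gpu ∧ valve) = True
    gpu ∧ valve = True
  (hot ∧ valve) ∨ open = True
    hot ∧ valve = True
Both conjuncts True, so the formula holds.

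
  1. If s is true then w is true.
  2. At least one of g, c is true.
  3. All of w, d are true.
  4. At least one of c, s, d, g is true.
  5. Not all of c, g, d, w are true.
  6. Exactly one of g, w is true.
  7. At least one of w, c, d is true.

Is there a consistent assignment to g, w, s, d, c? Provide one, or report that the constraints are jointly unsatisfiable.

g=F, w=T, s=T, d=T, c=T

  (1) s=T ⇒ w: T ✓
  (2) {g, c}: 1 true — at least one ✓
  (3) {w, d}: all 2 true ✓
  (4) {c, s, d, g}: 3 true — at least one ✓
  (5) {c, g, d, w}: 3/4 true — not all ✓
  (6) {g, w}: 1 true — exactly one ✓
  (7) {w, c, d}: 3 true — at least one ✓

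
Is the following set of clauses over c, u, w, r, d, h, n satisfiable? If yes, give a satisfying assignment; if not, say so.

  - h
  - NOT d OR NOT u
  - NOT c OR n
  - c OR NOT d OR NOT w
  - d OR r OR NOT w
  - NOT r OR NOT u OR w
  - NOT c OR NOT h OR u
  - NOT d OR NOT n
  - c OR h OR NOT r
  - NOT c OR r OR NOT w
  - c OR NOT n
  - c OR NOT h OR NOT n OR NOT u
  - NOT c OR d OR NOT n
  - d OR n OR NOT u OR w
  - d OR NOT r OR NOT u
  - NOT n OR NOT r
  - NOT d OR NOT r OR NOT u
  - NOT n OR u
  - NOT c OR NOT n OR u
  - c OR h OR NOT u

Unit clause (h) forces h = True.
Try c = True:
  (NOT c OR n) forces n = True.
  (NOT c OR NOT h OR u) forces u = True.
  (NOT d OR NOT u) forces d = False.
  clause (NOT c OR d OR NOT n) is falsified — backtrack.
So c = False.
  then (c OR NOT n) forces n = False.
Try u = True:
  (NOT d OR NOT u) forces d = False.
  (d OR n OR NOT u OR w) forces w = True.
  (d OR r OR NOT w) forces r = True.
  clause (d OR NOT r OR NOT u) is falsified — backtrack.
So u = False.
Set w = False.
Set r = True.
Set d = True.
All clauses satisfied.

c = False, u = False, w = False, r = True, d = True, h = True, n = False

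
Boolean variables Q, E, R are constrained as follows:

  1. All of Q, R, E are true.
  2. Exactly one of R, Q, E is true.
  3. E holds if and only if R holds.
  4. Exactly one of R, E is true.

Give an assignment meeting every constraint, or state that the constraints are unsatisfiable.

Case Q = True:
  (1) forces R = True.
  Constraint (2) is violated (R=T, Q=T) — contradiction.
Case Q = False:
  Constraint (1) is violated (Q=F) — contradiction.
Both cases fail — unsatisfiable.

The formula is unsatisfiable.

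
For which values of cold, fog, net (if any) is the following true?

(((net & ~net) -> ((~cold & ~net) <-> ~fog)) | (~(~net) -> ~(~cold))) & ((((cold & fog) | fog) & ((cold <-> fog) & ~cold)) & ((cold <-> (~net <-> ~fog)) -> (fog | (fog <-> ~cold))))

The formula is unsatisfiable.

Case fog = True: the formula simplifies to (((net & ~net) -> ~((~cold & ~net))) | (~(~net) -> ~(~cold))) & (cold & ~cold).
  cold = True: the conjunct ~cold is False.
  cold = False: the conjunct cold is False.
Case fog = False: the conjunct (cold & fog) | fog becomes (cold & False) | False = False.
Both cases fail — unsatisfiable.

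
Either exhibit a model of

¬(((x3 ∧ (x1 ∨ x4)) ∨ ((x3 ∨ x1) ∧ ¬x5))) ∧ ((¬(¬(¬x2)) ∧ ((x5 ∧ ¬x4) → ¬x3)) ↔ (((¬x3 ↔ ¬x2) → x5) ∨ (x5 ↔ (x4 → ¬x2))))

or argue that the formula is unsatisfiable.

x1=T, x2=F, x3=F, x4=F, x5=T

  ¬(((x3 ∧ (x1 ∨ x4)) ∨ ((x3 ∨ x1) ∧ ¬x5))) = True
    (x3 ∧ (x1 ∨ x4)) ∨ ((x3 ∨ x1) ∧ ¬x5) = False
      x3 ∧ (x1 ∨ x4) = False
        x1 ∨ x4 = True
      (x3 ∨ x1) ∧ ¬x5 = False
        x3 ∨ x1 = True
        ¬x5 = False
  (¬(¬(¬x2)) ∧ ((x5 ∧ ¬x4) → ¬x3)) ↔ (((¬x3 ↔ ¬x2) → x5) ∨ (x5 ↔ (x4 → ¬x2))) = True
    ¬(¬(¬x2)) ∧ ((x5 ∧ ¬x4) → ¬x3) = True
      ¬(¬(¬x2)) = True
        ¬(¬x2) = False
          ¬x2 = True
      (x5 ∧ ¬x4) → ¬x3 = True
        x5 ∧ ¬x4 = True
          ¬x4 = True
        ¬x3 = True
    ((¬x3 ↔ ¬x2) → x5) ∨ (x5 ↔ (x4 → ¬x2)) = True
      (¬x3 ↔ ¬x2) → x5 = True
        ¬x3 ↔ ¬x2 = True
          ¬x3 = True
          ¬x2 = True
      x5 ↔ (x4 → ¬x2) = True
        x4 → ¬x2 = True
          ¬x2 = True
Both conjuncts True, so the formula holds.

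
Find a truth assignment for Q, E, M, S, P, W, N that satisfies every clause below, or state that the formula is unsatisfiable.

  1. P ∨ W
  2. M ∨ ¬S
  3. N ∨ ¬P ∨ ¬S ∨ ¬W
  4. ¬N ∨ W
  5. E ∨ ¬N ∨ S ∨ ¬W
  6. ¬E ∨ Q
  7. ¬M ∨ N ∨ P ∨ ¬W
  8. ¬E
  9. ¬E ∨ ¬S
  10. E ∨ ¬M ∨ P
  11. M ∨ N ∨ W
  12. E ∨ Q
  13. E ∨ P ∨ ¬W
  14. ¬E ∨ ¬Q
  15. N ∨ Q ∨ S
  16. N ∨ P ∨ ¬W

Q: True; E: False; M: True; S: False; P: True; W: True; N: False

Unit clause (¬E) forces E = False.
In (E ∨ Q) only Q is left, so Q = True.
Set M = True.
  then (E ∨ ¬M ∨ P) forces P = True.
Set S = False.
Set W = True.
  then (E ∨ ¬N ∨ S ∨ ¬W) forces N = False.
All clauses satisfied.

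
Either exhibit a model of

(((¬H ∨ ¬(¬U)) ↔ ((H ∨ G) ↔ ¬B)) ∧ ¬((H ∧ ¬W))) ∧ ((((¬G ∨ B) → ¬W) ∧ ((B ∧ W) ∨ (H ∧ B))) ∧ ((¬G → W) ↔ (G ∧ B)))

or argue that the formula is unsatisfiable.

No satisfying assignment exists.

Case B = True: the formula simplifies to (((¬H ∨ ¬(¬U)) ↔ ¬((H ∨ G))) ∧ ¬((H ∧ ¬W))) ∧ ((¬W ∧ (W ∨ H)) ∧ ((¬G → W) ↔ G)).
  W = True: the conjunct ¬W is False.
  W = False: simplifies to (((¬H ∨ ¬(¬U)) ↔ ¬((H ∨ G))) ∧ ¬H) ∧ (H ∧ (G ↔ G)).
    H = True: the conjunct ¬H is False.
    H = False: the conjunct H is False.
Case B = False: the conjunct (B ∧ W) ∨ (H ∧ B) becomes (False ∧ W) ∨ (H ∧ False) = False.
Both cases fail — unsatisfiable.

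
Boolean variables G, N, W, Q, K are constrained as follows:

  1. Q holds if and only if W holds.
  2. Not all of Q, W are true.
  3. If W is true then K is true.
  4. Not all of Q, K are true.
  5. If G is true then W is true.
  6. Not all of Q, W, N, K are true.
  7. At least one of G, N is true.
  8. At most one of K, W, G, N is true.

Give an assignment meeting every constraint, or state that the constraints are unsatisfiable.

G = False, N = True, W = False, Q = False, K = False

  (1) Q=F, W=F — same ✓
  (2) {Q, W}: 0/2 true — not all ✓
  (3) W=F ⇒ K: vacuous ✓
  (4) {Q, K}: 0/2 true — not all ✓
  (5) G=F ⇒ W: vacuous ✓
  (6) {Q, W, N, K}: 1/4 true — not all ✓
  (7) {G, N}: 1 true — at least one ✓
  (8) {K, W, G, N}: 1 true — at most one ✓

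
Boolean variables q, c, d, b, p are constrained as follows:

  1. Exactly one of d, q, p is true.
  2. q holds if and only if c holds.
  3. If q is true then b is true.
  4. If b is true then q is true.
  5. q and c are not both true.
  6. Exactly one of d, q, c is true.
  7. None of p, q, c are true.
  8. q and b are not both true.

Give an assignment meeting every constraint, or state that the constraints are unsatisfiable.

q: False, c: False, d: True, b: False, p: False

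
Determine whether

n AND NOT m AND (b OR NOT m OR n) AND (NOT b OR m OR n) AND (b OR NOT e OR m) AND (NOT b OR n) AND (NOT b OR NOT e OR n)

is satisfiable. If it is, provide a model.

m = False; e = False; n = True; b = True

Unit clause (n) forces n = True.
Unit clause (NOT m) forces m = False.
Set e = False.
Set b = True.
Check each clause:
  (n): n holds.
  (NOT m): NOT m holds.
  (b OR NOT m OR n): b holds.
  (NOT b OR m OR n): n holds.
  (b OR NOT e OR m): b holds.
  (NOT b OR n): n holds.
  (NOT b OR NOT e OR n): NOT e holds.
All clauses satisfied.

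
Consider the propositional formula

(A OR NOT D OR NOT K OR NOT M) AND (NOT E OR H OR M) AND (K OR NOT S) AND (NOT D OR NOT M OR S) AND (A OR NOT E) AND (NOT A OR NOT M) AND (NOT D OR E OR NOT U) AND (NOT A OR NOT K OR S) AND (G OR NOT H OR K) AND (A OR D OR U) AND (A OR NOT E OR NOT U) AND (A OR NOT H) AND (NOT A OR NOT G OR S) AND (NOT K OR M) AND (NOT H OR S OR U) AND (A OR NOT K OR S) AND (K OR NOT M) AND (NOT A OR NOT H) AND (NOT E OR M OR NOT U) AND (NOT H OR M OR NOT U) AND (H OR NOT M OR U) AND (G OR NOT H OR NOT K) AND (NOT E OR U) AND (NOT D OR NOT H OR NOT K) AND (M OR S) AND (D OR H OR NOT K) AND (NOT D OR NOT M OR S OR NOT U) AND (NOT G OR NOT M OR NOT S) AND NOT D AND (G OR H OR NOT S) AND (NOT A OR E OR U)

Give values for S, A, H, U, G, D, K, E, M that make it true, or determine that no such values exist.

Case H = True:
  (A OR NOT H) forces A = True.
  Clause (NOT A OR NOT H) is falsified — contradiction.
Case H = False:
  (NOT D) forces D = False.
  (D OR H OR NOT K) forces K = False.
  (K OR NOT S) forces S = False.
  (K OR NOT M) forces M = False.
  Clause (M OR S) is falsified — contradiction.
Both cases fail, so the formula is unsatisfiable.

The formula is unsatisfiable.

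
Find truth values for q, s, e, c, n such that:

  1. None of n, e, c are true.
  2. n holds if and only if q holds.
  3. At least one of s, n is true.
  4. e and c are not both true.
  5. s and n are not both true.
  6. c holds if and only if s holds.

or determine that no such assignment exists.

Case s = True:
  (1) forces n = False.
  (1) forces e = False.
  (1) forces c = False.
  Constraint (6) is violated (c=F, s=T) — contradiction.
Case s = False:
  (1) forces n = False.
  Constraint (3) is violated (s=F, n=F) — contradiction.
Both cases fail — unsatisfiable.

UNSATISFIABLE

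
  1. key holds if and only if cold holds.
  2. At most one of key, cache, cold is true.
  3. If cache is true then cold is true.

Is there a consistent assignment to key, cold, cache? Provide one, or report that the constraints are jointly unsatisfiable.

key = False; cold = False; cache = False

  (1) key=F, cold=F — same ✓
  (2) {key, cache, cold}: 0 true — at most one ✓
  (3) cache=F ⇒ cold: vacuous ✓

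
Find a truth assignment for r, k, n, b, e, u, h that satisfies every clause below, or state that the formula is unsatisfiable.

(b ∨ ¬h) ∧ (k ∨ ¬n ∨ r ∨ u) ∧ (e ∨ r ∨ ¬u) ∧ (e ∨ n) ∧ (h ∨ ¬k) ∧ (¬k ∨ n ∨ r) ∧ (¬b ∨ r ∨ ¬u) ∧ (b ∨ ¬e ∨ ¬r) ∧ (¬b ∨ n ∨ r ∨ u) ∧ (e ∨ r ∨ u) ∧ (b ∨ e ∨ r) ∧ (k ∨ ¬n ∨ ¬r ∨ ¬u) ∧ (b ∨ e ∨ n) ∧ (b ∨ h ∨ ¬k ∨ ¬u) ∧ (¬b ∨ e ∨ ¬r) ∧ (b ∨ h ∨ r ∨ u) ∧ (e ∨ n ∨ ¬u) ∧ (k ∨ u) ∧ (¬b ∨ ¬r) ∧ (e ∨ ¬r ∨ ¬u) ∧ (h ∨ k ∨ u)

Set r = False.
Set k = False.
  then (k ∨ u) forces u = True.
  then (e ∨ r ∨ ¬u) forces e = True.
  then (¬b ∨ r ∨ ¬u) forces b = False.
  then (b ∨ ¬h) forces h = False.
Set n = False.
All clauses satisfied.

r = False, k = False, n = False, b = False, e = True, u = True, h = False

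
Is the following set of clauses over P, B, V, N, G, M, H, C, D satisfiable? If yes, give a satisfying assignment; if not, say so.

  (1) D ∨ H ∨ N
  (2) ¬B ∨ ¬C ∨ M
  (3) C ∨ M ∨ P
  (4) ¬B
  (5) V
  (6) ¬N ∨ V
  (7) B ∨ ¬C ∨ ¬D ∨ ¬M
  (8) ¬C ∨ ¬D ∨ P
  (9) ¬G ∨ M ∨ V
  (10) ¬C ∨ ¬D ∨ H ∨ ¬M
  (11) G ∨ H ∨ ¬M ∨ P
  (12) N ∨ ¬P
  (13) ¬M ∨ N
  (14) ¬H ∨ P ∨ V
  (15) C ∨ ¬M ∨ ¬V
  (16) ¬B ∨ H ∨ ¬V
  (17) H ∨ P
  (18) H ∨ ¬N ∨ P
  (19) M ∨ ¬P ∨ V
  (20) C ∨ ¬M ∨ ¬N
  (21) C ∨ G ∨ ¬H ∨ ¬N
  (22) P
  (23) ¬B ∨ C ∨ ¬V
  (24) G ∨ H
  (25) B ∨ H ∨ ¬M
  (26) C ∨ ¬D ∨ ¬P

Unit clause (¬B) forces B = False.
Unit clause (V) forces V = True.
Unit clause (P) forces P = True.
In (N ∨ ¬P) only N is left, so N = True.
Set G = True.
Set M = True.
  then (C ∨ ¬M ∨ ¬V) forces C = True.
  then (B ∨ H ∨ ¬M) forces H = True.
  then (B ∨ ¬C ∨ ¬D ∨ ¬M) forces D = False.
All clauses satisfied.

P = True; B = False; V = True; N = True; G = True; M = True; H = True; C = True; D = False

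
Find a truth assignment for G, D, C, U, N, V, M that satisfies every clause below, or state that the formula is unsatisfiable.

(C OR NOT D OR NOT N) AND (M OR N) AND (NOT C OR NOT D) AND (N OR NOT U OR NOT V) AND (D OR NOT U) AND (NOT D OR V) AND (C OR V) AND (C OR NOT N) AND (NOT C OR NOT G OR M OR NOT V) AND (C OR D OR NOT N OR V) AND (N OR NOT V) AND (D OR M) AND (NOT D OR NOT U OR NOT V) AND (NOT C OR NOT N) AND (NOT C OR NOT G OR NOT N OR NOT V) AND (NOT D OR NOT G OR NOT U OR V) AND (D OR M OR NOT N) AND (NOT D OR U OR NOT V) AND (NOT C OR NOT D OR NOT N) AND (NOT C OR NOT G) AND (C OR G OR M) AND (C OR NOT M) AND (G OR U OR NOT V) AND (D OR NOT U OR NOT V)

Set G = False.
Try D = True:
  (NOT C OR NOT D) forces C = False.
  (C OR NOT D OR NOT N) forces N = False.
  (M OR N) forces M = True.
  clause (C OR NOT M) is falsified — backtrack.
So D = False.
  then (D OR NOT U) forces U = False.
  then (D OR M) forces M = True.
  then (C OR NOT M) forces C = True.
  then (G OR U OR NOT V) forces V = False.
  then (NOT C OR NOT N) forces N = False.
All clauses satisfied.

G: False; D: False; C: True; U: False; N: False; V: False; M: True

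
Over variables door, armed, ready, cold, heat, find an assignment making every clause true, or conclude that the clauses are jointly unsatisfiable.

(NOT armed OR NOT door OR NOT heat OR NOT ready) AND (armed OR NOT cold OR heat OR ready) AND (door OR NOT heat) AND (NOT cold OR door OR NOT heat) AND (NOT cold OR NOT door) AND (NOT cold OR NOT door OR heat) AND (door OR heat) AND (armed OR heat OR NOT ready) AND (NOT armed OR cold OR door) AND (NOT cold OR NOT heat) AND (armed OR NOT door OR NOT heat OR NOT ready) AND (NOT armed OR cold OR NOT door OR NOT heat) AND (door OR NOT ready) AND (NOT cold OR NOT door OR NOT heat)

door=T, armed=F, ready=F, cold=F, heat=T

Try door = False:
  (door OR NOT heat) forces heat = False.
  clause (door OR heat) is falsified — backtrack.
So door = True.
  then (NOT cold OR NOT door) forces cold = False.
Set armed = False.
Set ready = False.
Set heat = True.
All clauses satisfied.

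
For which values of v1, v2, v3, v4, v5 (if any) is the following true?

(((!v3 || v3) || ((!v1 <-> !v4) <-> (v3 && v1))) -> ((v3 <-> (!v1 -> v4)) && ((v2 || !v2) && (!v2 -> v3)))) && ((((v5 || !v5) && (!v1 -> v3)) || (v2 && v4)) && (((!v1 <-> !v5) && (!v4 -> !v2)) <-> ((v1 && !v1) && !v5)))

v1 = False, v2 = True, v3 = True, v4 = True, v5 = True

  ((!v3 || v3) || ((!v1 <-> !v4) <-> (v3 && v1))) -> ((v3 <-> (!v1 -> v4)) && ((v2 || !v2) && (!v2 -> v3))) = True
    (!v3 || v3) || ((!v1 <-> !v4) <-> (v3 && v1)) = True
      !v3 || v3 = True
        !v3 = False
      (!v1 <-> !v4) <-> (v3 && v1) = True
        !v1 <-> !v4 = False
          !v1 = True
          !v4 = False
        v3 && v1 = False
    (v3 <-> (!v1 -> v4)) && ((v2 || !v2) && (!v2 -> v3)) = True
      v3 <-> (!v1 -> v4) = True
        !v1 -> v4 = True
          !v1 = True
      (v2 || !v2) && (!v2 -> v3) = True
        v2 || !v2 = True
          !v2 = False
        !v2 -> v3 = True
          !v2 = False
  (((v5 || !v5) && (!v1 -> v3)) || (v2 && v4)) && (((!v1 <-> !v5) && (!v4 -> !v2)) <-> ((v1 && !v1) && !v5)) = True
    ((v5 || !v5) && (!v1 -> v3)) || (v2 && v4) = True
      (v5 || !v5) && (!v1 -> v3) = True
        v5 || !v5 = True
          !v5 = False
        !v1 -> v3 = True
          !v1 = True
      v2 && v4 = True
    ((!v1 <-> !v5) && (!v4 -> !v2)) <-> ((v1 && !v1) && !v5) = True
      (!v1 <-> !v5) && (!v4 -> !v2) = False
        !v1 <-> !v5 = False
          !v1 = True
          !v5 = False
        !v4 -> !v2 = True
          !v4 = False
          !v2 = False
      (v1 && !v1) && !v5 = False
        v1 && !v1 = False
          !v1 = True
        !v5 = False
Both conjuncts True, so the formula holds.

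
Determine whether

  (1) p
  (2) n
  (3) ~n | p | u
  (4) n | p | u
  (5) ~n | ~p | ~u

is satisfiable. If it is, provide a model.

Unit clause (p) forces p = True.
Unit clause (n) forces n = True.
In (~n | ~p | ~u) only ~u is left, so u = False.
All clauses satisfied.

p = True, n = True, u = False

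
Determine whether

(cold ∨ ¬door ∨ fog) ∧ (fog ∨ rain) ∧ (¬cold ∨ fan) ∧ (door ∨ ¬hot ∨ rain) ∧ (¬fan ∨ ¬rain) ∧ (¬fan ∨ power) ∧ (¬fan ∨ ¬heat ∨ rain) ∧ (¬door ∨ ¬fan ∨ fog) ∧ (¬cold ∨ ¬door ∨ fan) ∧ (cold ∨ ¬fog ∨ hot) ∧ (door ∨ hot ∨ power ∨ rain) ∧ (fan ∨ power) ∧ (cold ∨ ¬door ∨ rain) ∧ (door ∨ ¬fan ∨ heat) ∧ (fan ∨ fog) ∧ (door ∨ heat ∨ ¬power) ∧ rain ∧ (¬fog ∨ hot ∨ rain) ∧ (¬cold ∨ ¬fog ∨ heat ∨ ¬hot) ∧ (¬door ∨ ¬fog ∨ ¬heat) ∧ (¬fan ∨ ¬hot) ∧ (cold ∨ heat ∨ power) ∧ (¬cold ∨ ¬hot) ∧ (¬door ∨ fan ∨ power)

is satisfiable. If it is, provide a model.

Unit clause (rain) forces rain = True.
In (¬fan ∨ ¬rain) only ¬fan is left, so fan = False.
In (fan ∨ power) only power is left, so power = True.
In (fan ∨ fog) only fog is left, so fog = True.
In (¬cold ∨ fan) only ¬cold is left, so cold = False.
In (cold ∨ ¬fog ∨ hot) only hot is left, so hot = True.
Set heat = True.
  then (¬door ∨ ¬fog ∨ ¬heat) forces door = False.
All clauses satisfied.

rain = True, fan = False, cold = False, power = True, heat = True, door = False, hot = True, fog = True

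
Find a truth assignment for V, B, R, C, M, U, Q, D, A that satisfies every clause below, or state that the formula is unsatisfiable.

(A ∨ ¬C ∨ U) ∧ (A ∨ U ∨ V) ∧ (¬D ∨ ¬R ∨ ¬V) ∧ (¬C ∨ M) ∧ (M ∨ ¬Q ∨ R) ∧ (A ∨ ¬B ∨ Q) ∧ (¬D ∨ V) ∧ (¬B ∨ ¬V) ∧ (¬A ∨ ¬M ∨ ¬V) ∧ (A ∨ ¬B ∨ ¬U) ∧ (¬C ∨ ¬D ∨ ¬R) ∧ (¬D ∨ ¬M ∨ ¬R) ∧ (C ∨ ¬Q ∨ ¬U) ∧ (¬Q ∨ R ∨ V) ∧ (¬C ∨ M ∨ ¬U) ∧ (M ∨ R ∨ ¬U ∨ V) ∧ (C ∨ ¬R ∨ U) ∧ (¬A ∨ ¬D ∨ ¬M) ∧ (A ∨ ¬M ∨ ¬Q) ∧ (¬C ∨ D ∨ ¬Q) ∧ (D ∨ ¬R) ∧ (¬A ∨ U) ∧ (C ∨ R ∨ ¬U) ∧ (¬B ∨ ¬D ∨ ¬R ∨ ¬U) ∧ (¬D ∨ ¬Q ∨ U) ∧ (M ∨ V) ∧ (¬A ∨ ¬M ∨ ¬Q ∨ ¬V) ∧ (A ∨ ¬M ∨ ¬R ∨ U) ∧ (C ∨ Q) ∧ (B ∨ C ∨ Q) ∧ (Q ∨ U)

V: True, B: False, R: False, C: True, M: True, U: True, Q: False, D: True, A: False

Set V = True.
  then (¬B ∨ ¬V) forces B = False.
Try R = True:
  (¬D ∨ ¬R ∨ ¬V) forces D = False.
  clause (D ∨ ¬R) is falsified — backtrack.
So R = False.
Try C = False:
  (C ∨ R ∨ ¬U) forces U = False.
  (¬A ∨ U) forces A = False.
  (C ∨ Q) forces Q = True.
  (M ∨ ¬Q ∨ R) forces M = True.
  clause (A ∨ ¬M ∨ ¬Q) is falsified — backtrack.
So C = True.
  then (¬C ∨ M) forces M = True.
  then (¬A ∨ ¬M ∨ ¬V) forces A = False.
  then (A ∨ ¬M ∨ ¬Q) forces Q = False.
  then (Q ∨ U) forces U = True.
Set D = True.
All clauses satisfied.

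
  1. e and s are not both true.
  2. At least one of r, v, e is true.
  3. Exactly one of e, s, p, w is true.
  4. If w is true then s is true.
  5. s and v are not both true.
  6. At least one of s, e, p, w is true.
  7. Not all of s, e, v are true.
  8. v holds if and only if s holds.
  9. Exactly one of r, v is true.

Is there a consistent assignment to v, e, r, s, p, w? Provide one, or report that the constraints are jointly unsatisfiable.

v = False, e = True, r = True, s = False, p = False, w = False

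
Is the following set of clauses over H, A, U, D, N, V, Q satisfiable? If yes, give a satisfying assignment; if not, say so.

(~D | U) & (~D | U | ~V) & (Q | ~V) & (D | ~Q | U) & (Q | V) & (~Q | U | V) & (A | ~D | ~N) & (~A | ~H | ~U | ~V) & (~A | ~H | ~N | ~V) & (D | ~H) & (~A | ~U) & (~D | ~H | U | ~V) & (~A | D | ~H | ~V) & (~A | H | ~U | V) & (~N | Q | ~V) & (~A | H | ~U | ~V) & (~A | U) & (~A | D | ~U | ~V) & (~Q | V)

Set H = False.
Try A = True:
  (~A | ~U) forces U = False.
  clause (~A | U) is falsified — backtrack.
So A = False.
Set U = True.
Set D = False.
Set N = True.
Set V = True.
  then (Q | ~V) forces Q = True.
All clauses satisfied.

H: False, A: False, U: True, D: False, N: True, V: True, Q: True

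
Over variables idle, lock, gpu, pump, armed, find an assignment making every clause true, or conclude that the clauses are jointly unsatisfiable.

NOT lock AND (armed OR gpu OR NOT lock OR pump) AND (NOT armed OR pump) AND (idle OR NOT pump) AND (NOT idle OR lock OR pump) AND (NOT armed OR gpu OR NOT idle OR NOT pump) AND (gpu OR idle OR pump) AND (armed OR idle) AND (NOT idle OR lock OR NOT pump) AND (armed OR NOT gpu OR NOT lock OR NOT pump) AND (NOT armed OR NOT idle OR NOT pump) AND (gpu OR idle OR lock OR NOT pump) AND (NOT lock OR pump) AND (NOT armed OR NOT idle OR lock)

Case idle = True:
  (NOT lock) forces lock = False.
  (NOT idle OR lock OR pump) forces pump = True.
  Clause (NOT idle OR lock OR NOT pump) is falsified — contradiction.
Case idle = False:
  (NOT lock) forces lock = False.
  (idle OR NOT pump) forces pump = False.
  (NOT armed OR pump) forces armed = False.
  Clause (armed OR idle) is falsified — contradiction.
Both cases fail, so the formula is unsatisfiable.

Unsatisfiable — no assignment works.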